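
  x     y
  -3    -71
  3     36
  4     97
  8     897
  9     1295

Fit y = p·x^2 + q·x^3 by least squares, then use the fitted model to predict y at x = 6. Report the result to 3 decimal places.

The normal system MᵀM·[p, q]ᵀ = Mᵀy is [[11075, 92841]; [92841, 799139]]·[p, q]ᵀ = [163540, 1412416]ᵀ.
Δ = 11075·799139 − 92841² = 231013144.
p = (163540·799139 − 92841·1412416)/231013144 = -109730449/57753286; q = (11075·1412416 − 92841·163540)/231013144 = 114822515/57753286.
At x = 6: ŷ = (-109730449/57753286)·(36) + (114822515/57753286)·(216) = 10425683538/28876643.

ŷ = 361.042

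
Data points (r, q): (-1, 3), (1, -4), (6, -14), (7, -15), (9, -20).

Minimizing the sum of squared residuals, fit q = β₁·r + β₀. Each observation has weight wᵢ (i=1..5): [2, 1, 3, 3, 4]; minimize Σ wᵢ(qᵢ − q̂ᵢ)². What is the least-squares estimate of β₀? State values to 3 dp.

β₀ = -0.025

Setting ∂/∂β₁ … = 0 gives: 582·β₁ + 74·β₀ = -1297;  74·β₁ + 13·β₀ = -165.
Determinant 582·13 − 74² = 2090.
β₁ = ((-1297)·13 − 74·(-165))/2090 = -4651/2090; β₀ = (582·(-165) − 74·(-1297))/2090 = -26/1045.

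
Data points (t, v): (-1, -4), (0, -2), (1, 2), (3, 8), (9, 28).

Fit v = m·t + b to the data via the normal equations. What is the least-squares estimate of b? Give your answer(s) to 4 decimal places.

Entries of MᵀM: Σt·t = 92, Σt = 12, Σ1 = 5.
Moment sums: Σt·v = 282, Σv = 32.
MᵀM·[m, b]ᵀ = Mᵀv becomes [[92, 12]; [12, 5]]·[m, b]ᵀ = [282, 32]ᵀ.
Δ = 92·5 − 12² = 316.
m = (282·5 − 12·32)/316 = 513/158; b = (92·32 − 12·282)/316 = -110/79.

b = -1.3924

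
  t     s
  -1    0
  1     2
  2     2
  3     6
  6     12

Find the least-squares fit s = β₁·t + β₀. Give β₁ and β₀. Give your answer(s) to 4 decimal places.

Entries of XᵀX: Σt·t = 51, Σt = 11, Σ1 = 5.
And Σt·s = 96, Σs = 22.
XᵀX·[β₁, β₀]ᵀ = Xᵀs becomes [[51, 11]; [11, 5]]·[β₁, β₀]ᵀ = [96, 22]ᵀ.
det = 51·5 − 11² = 134.
β₁ = (96·5 − 11·22)/134 = 119/67; β₀ = (51·22 − 11·96)/134 = 33/67.

β₁ = 1.7761, β₀ = 0.4925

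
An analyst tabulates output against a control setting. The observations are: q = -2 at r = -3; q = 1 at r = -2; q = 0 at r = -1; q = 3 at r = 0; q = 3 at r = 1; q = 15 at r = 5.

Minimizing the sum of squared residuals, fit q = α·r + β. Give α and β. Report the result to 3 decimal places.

Setting ∂/∂α … = 0 gives: 40·α + 0·β = 82;  0·α + 6·β = 20.
Determinant 40·6 − 0² = 240.
α = (82·6 − 0·20)/240 = 41/20; β = (40·20 − 0·82)/240 = 10/3.

α = 2.050, β = 3.333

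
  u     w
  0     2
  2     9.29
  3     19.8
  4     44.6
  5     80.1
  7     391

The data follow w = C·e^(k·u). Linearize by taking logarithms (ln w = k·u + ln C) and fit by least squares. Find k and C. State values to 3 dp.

k = 0.749, C = 2.056

Taking logs, ln w = k·u + ln C, so regress ln w on u.
Σu = 21.0000, Σ(u)² = 103.0000, Σln w = 20.0575, Σu·ln w = 92.3032.
Equations: 103.0000·k + 21.0000·ln C = 92.3032;  21.0000·k + 6·ln C = 20.0575.
Δ = 103.0000·6 − (21.0000)² = 177.0000; k = (92.3032·6 − 21.0000·20.0575)/177.0000 = 0.74922, ln C = (103.0000·20.0575 − 21.0000·92.3032)/177.0000 = 0.72064, so C = exp(0.72064) = 2.05576.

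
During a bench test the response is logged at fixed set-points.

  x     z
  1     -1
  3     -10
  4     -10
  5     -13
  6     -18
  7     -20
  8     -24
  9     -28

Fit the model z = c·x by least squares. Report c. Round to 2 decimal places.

c = -2.95

From the data, Σx·x = 281.
And Σx·z = -828.
Hence c = -828 / 281 ≈ -2.94662.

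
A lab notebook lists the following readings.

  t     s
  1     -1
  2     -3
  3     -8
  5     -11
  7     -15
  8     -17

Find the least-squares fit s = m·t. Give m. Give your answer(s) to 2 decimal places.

m = -2.15

Forming MᵀM = [[152]] and Mᵀs = [-327]ᵀ gives MᵀM·[m]ᵀ = Mᵀs.
Hence m = -327 / 152 ≈ -2.15132.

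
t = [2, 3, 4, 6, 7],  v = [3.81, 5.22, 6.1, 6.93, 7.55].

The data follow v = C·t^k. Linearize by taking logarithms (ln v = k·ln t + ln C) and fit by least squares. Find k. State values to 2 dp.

With ln vᵢ as the transformed response and ln tᵢ as the regressor:
AᵀA = [[10.6062, 6.9157]; [6.9157, 5]], rhs = [12.6518, 8.7558]ᵀ  (here Σln t = 6.9157, Σ(ln t)² = 10.6062, Σln v = 8.7558, Σln t·ln v = 12.6518).
Solving (det = 5.2037): k = 0.52004, ln C = 1.03187.

k = 0.52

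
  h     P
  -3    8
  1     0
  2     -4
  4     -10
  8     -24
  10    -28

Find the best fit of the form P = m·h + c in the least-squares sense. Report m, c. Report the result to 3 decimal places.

Compute the Gram sums: Σh·h = 194, Σh = 22, Σ1 = 6.
Moment sums: Σh·P = -544, ΣP = -58.
Normal equations: [[194, 22]; [22, 6]]·[m, c]ᵀ = [-544, -58]ᵀ.
Δ = 194·6 − 22² = 680.
m = ((-544)·6 − 22·(-58))/680 = -497/170; c = (194·(-58) − 22·(-544))/680 = 179/170.

m = -2.924, c = 1.053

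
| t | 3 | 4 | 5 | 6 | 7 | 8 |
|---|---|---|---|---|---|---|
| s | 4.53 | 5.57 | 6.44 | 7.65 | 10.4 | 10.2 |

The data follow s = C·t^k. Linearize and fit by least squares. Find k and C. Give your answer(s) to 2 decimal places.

k = 0.89, C = 1.64

With ln sᵢ as the transformed response and ln tᵢ as the regressor:
AᵀA = [[17.0401, 9.9115]; [9.9115, 6]], rhs = [20.0701, 11.7895]ᵀ  (here Σln t = 9.9115, Σ(ln t)² = 17.0401, Σln s = 11.7895, Σln t·ln s = 20.0701).
Slope k = (n·Σln t·ln s − Σln t·Σln s)/(n·Σ(ln t)² − (Σln t)²) = (6·20.0701 − 9.9115·11.7895)/4.0036 = 0.89138; ln C = (Σln s − k·Σln t)/n = 0.49244, so C = exp(0.49244) = 1.63630.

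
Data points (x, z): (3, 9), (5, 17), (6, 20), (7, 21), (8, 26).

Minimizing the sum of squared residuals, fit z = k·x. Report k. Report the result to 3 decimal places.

MᵀM·[k]ᵀ = Mᵀz reads: 183·k = 587.
k = 587/183 = 3.20765.

k = 3.208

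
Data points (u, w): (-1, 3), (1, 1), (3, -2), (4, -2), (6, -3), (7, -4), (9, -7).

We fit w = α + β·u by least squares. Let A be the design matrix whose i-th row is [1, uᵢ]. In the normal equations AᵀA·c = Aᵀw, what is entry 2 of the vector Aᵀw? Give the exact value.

Entry 2 ↔ basis u, so (Aᵀw)_{2} = Σᵢ (u)·wᵢ = (-1)·(3) + (1)·(1) + (3)·(-2) + (4)·(-2) + (6)·(-3) + (7)·(-4) + (9)·(-7) = -125.

-125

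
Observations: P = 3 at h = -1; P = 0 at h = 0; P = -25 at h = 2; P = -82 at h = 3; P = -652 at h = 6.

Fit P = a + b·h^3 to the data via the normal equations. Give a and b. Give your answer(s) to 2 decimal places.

Entries of AᵀA: Σ1 = 5, Σh^3 = 250, Σh^3·h^3 = 47450.
Moment sums: ΣP = -756, Σh^3·P = -143249.
Normal equations: [[5, 250]; [250, 47450]]·[a, b]ᵀ = [-756, -143249]ᵀ.
det = 5·47450 − 250² = 174750.
a = ((-756)·47450 − 250·(-143249))/174750 = -1199/3495; b = (5·(-143249) − 250·(-756))/174750 = -105449/34950.

a = -0.34, b = -3.02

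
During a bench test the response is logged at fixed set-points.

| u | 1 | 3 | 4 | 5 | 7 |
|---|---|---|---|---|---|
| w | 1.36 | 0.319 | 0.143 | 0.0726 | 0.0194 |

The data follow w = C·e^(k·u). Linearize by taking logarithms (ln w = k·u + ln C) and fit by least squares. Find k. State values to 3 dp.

Let Y = ln w. Fitting Y = k·u + ln C by least squares:
Σu = 20.0000, Σ(u)² = 100.0000, Σln w = -9.3453, Σu·ln w = -51.6112.
Normal system: [[100.0000, 20.0000]; [20.0000, 5]]·[k, ln C]ᵀ = [-51.6112, -9.3453]ᵀ.
Slope k = (n·Σu·ln w − Σu·Σln w)/(n·Σ(u)² − (Σu)²) = (5·-51.6112 − 20.0000·-9.3453)/100.0000 = -0.71151; ln C = (Σln w − k·Σu)/n = 0.97697.

k = -0.712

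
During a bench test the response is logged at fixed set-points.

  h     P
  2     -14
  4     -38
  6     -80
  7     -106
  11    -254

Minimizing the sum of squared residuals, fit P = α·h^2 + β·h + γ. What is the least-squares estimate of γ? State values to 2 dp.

γ = -5.67

Forming MᵀM = [[18610, 1962, 226]; [1962, 226, 30]; [226, 30, 5]] and MᵀP = [-39472, -4196, -492]ᵀ gives MᵀM·[α, β, γ]ᵀ = MᵀP.
Solving the 3×3 system (Gaussian elimination) gives α = -24301/11828, β = 269/11828, γ = -16771/2957.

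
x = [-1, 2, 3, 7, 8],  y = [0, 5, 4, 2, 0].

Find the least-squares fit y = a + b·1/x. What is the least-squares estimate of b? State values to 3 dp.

b = 2.793

From the data, Σ1 = 5, Σ1/x = 17/168, Σ1/x·1/x = 39433/28224.
Right-hand side: Σy = 11, Σ1/x·y = 173/42.
AᵀA·[a, b]ᵀ = Aᵀy becomes [[5, 17/168]; [17/168, 39433/28224]]·[a, b]ᵀ = [11, 173/42]ᵀ.
det = 5·(39433/28224) − (17/168)² = 49219/7056.
a = (11·(39433/28224) − (17/168)·(173/42))/(49219/7056) = 421999/196876; b = (5·(173/42) − (17/168)·11)/(49219/7056) = 137466/49219.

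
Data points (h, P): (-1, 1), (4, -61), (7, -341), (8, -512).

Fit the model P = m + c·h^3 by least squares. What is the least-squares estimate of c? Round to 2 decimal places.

c = -1.00

Sums needed: Σ1 = 4, Σh^3 = 918, Σh^3·h^3 = 383890.
And ΣP = -913, Σh^3·P = -383012.
So AᵀA·[m, c]ᵀ = AᵀP: [[4, 918]; [918, 383890]]·[m, c]ᵀ = [-913, -383012]ᵀ.
Δ = 4·383890 − 918² = 692836.
m = ((-913)·383890 − 918·(-383012))/692836 = 556723/346418; c = (4·(-383012) − 918·(-913))/692836 = -346957/346418.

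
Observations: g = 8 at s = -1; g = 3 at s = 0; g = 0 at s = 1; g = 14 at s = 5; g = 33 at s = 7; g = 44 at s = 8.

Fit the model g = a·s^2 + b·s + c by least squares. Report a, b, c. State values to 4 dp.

a = 1.0455, b = -3.1591, c = 3.1364

Sums needed: Σs^2·s^2 = 7124, Σs^2·s = 980, Σs^2 = 140, Σs·s = 140, Σs = 20, Σ1 = 6.
For Xᵀg: Σs^2·g = 4791, Σs·g = 645, Σg = 102.
Solving the 3×3 system (Gaussian elimination) gives a = 23/22, b = -139/44, c = 69/22.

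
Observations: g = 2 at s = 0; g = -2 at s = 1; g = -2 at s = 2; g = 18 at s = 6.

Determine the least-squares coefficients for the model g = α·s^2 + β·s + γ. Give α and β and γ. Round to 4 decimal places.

Compute the Gram sums: Σs^2·s^2 = 1313, Σs^2·s = 225, Σs^2 = 41, Σs·s = 41, Σs = 9, Σ1 = 4.
For Xᵀg: Σs^2·g = 638, Σs·g = 102, Σg = 16.
Solving the 3×3 system (Gaussian elimination) gives α = 537/451, β = -2001/451, γ = 802/451.

α = 1.1907, β = -4.4368, γ = 1.7783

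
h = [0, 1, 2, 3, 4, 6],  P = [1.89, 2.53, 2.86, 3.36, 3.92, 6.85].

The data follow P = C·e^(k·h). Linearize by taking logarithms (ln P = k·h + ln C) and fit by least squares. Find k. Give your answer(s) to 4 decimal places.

Taking logs, ln P = k·h + ln C, so regress ln P on h.
XᵀX = [[66.0000, 16.0000]; [16.0000, 6]], rhs = [23.6755, 7.1179]ᵀ  (here Σh = 16.0000, Σ(h)² = 66.0000, Σln P = 7.1179, Σh·ln P = 23.6755).
Slope k = (n·Σh·ln P − Σh·Σln P)/(n·Σ(h)² − (Σh)²) = (6·23.6755 − 16.0000·7.1179)/140.0000 = 0.20119; ln C = (Σln P − k·Σh)/n = 0.64980.

k = 0.2012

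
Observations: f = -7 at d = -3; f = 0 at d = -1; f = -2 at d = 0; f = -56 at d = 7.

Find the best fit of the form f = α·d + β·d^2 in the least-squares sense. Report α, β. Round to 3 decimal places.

α = -0.782, β = -1.031

Entries of XᵀX: Σd·d = 59, Σd·d^2 = 315, Σd^2·d^2 = 2483.
And Σd·f = -371, Σd^2·f = -2807.
Determinant 59·2483 − 315² = 47272.
α = ((-371)·2483 − 315·(-2807))/47272 = -9247/11818; β = (59·(-2807) − 315·(-371))/47272 = -12187/11818.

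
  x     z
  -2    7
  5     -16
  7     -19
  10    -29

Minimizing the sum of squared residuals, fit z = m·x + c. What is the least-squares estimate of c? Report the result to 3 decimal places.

With design matrix A, AᵀA = [[178, 20]; [20, 4]] and Aᵀz = [-517, -57]ᵀ.
Eliminating c: 4·(row 1) − 20·(row 2) gives 312·m = 4·(-517) − 20·(-57) = -928, so m = -116/39.
Then c = ((-57) − 20·(-116/39))/4 = 97/156.

c = 0.622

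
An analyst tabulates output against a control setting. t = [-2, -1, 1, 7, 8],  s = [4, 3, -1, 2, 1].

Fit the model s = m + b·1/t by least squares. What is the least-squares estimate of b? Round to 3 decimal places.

b = -2.273

Normal-equation sums: Σ1 = 5, Σ1/t = -13/56, Σ1/t·1/t = 7169/3136.
Moment sums: Σs = 9, Σ1/t·s = -313/56.
Normal equations: [[5, -13/56]; [-13/56, 7169/3136]]·[m, b]ᵀ = [9, -313/56]ᵀ.
det = 5·(7169/3136) − (-13/56)² = 8919/784.
m = (9·(7169/3136) − (-13/56)·(-313/56))/(8919/784) = 15113/8919; b = (5·(-313/56) − (-13/56)·9)/(8919/784) = -20272/8919.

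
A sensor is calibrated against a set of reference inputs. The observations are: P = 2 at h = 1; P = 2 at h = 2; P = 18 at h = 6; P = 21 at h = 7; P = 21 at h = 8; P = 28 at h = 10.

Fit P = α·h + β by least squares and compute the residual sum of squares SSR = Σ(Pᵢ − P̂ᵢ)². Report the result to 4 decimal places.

Sums needed: Σh·h = 254, Σh = 34, Σ1 = 6.
Right-hand side: Σh·P = 709, ΣP = 92.
Determinant 254·6 − 34² = 368.
α = (709·6 − 34·92)/368 = 563/184; β = (254·92 − 34·709)/368 = -369/184.
Residuals: 87/92, -389/184, 303/184, 73/46, -271/184, -109/184; SSR = 2413/184.

SSR = 13.1141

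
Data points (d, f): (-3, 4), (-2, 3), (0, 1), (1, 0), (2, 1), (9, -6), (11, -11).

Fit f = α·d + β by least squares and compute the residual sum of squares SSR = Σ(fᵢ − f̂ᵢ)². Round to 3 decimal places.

Entries of AᵀA: Σd·d = 220, Σd = 18, Σ1 = 7.
For Aᵀf: Σd·f = -191, Σf = -8.
AᵀA·[α, β]ᵀ = Aᵀf becomes [[220, 18]; [18, 7]]·[α, β]ᵀ = [-191, -8]ᵀ.
Eliminating β: 7·(row 1) − 18·(row 2) gives 1216·α = 7·(-191) − 18·(-8) = -1193, so α = -1193/1216.
Then β = ((-8) − 18·(-1193/1216))/7 = 839/608.
Residuals: -393/1216, -13/38, -231/608, -485/1216, 481/304, 1763/1216, -1931/1216; SSR = 9305/1216.

SSR = 7.652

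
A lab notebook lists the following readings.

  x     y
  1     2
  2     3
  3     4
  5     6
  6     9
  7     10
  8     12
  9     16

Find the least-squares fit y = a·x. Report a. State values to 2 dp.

From the data, Σx·x = 269.
Right-hand side: Σx·y = 414.
AᵀA·[a]ᵀ = Aᵀy becomes [[269]]·[a]ᵀ = [414]ᵀ.
Hence a = 414 / 269 ≈ 1.53903.

a = 1.54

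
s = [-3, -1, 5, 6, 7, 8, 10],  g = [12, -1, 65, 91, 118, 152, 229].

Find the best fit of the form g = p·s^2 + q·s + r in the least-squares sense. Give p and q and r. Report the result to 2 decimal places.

Sums needed: Σs^2·s^2 = 18500, Σs^2·s = 2168, Σs^2 = 284, Σs·s = 284, Σs = 32, Σ1 = 7.
Right-hand side: Σs^2·g = 43418, Σs·g = 5168, Σg = 666.
Row-reducing yields p = 17141/8522, q = 11575/4261, r = 4772/4261.

p = 2.01, q = 2.72, r = 1.12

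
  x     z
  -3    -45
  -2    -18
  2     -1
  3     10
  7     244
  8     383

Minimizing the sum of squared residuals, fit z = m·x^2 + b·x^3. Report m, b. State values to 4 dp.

With design matrix M, MᵀM = [[6691, 49575]; [49575, 381379]] and Mᵀz = [36077, 281409]ᵀ.
Eliminating b: 381379·(row 1) − 49575·(row 2) gives 94126264·m = 381379·36077 − 49575·281409 = -191840992, so m = -23980124/11765783.
Then b = (281409 − 49575·(-23980124/11765783))/381379 = 11798793/11765783.

m = -2.0381, b = 1.0028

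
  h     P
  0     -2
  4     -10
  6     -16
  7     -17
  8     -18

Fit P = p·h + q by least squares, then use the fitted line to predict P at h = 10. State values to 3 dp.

The normal system AᵀA·[p, q]ᵀ = AᵀP is [[165, 25]; [25, 5]]·[p, q]ᵀ = [-399, -63]ᵀ.
det = 165·5 − 25² = 200.
p = ((-399)·5 − 25·(-63))/200 = -21/10; q = (165·(-63) − 25·(-399))/200 = -21/10.
At h = 10: P̂ = (-21/10)·(10) + (-21/10)·(1) = -231/10.

P̂ = -23.100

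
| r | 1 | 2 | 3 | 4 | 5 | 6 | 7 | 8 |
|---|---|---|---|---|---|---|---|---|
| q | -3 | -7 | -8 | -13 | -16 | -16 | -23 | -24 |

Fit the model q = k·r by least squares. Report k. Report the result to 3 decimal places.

With design matrix M, MᵀM = [[204]] and Mᵀq = [-622]ᵀ.
k = (-622)/204 = -3.04902.

k = -3.049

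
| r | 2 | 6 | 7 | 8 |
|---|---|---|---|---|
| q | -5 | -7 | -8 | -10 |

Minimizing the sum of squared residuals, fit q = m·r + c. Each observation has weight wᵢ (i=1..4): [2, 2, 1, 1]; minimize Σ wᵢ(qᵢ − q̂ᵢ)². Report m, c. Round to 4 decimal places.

The normal system XᵀWX·[m, c]ᵀ = XᵀWq is [[193, 31]; [31, 6]]·[m, c]ᵀ = [-240, -42]ᵀ.
Determinant 193·6 − 31² = 197.
m = ((-240)·6 − 31·(-42))/197 = -138/197; c = (193·(-42) − 31·(-240))/197 = -666/197.

m = -0.7005, c = -3.3807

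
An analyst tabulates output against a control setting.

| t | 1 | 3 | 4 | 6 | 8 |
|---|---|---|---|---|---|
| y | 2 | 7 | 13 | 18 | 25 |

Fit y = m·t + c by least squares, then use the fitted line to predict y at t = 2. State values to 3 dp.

With design matrix X, XᵀX = [[126, 22]; [22, 5]] and Xᵀy = [383, 65]ᵀ.
det = 126·5 − 22² = 146.
m = (383·5 − 22·65)/146 = 485/146; c = (126·65 − 22·383)/146 = -118/73.
At t = 2: ŷ = (485/146)·(2) + (-118/73)·(1) = 367/73.

ŷ = 5.027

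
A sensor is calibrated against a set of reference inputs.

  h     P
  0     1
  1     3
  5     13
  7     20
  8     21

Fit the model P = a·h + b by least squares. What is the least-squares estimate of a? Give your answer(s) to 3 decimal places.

MᵀM·[a, b]ᵀ = MᵀP reads: 139·a + 21·b = 376;  21·a + 5·b = 58.
Determinant 139·5 − 21² = 254.
a = (376·5 − 21·58)/254 = 331/127; b = (139·58 − 21·376)/254 = 83/127.

a = 2.606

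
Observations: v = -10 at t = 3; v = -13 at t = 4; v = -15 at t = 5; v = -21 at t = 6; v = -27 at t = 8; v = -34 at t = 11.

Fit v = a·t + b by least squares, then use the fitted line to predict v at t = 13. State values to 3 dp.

v̂ = -41.218

Normal-equation sums: Σt·t = 271, Σt = 37, Σ1 = 6.
And Σt·v = -873, Σv = -120.
Normal equations: [[271, 37]; [37, 6]]·[a, b]ᵀ = [-873, -120]ᵀ.
det = 271·6 − 37² = 257.
a = ((-873)·6 − 37·(-120))/257 = -798/257; b = (271·(-120) − 37·(-873))/257 = -219/257.
At t = 13: v̂ = (-798/257)·(13) + (-219/257)·(1) = -10593/257.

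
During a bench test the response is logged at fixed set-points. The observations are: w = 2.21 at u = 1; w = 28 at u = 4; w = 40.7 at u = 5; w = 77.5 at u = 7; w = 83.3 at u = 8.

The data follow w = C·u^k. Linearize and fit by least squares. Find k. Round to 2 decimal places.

With ln wᵢ as the transformed response and ln uᵢ as the regressor:
Σln u = 7.0211, Σ(ln u)² = 12.6227, Σln w = 16.6042, Σln u·ln w = 28.2458.
Normal system: [[12.6227, 7.0211]; [7.0211, 5]]·[k, ln C]ᵀ = [28.2458, 16.6042]ᵀ.
Δ = 12.6227·5 − (7.0211)² = 13.8181; k = (28.2458·5 − 7.0211·16.6042)/13.8181 = 1.78389, ln C = (12.6227·16.6042 − 7.0211·28.2458)/13.8181 = 0.81586.

k = 1.78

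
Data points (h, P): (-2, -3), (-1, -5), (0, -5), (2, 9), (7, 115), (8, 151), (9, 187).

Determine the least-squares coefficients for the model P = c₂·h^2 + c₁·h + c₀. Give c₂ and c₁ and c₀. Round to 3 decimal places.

With design matrix A, AᵀA = [[13091, 1583, 203]; [1583, 203, 23]; [203, 23, 7]] and AᵀP = [30465, 3725, 449]ᵀ.
Row-reducing yields c₂ = 35465/17268, c₁ = 49927/17268, c₀ = -7076/1439.

c₂ = 2.054, c₁ = 2.891, c₀ = -4.917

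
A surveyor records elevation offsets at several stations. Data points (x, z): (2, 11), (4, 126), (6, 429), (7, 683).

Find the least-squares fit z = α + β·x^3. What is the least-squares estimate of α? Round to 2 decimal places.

α = -3.72

MᵀM·[α, β]ᵀ = Mᵀz reads: 4·α + 631·β = 1249;  631·α + 168465·β = 335085.
(Σ1 = 4, Σx^3 = 631, Σx^3·x^3 = 168465, Σz = 1249, Σx^3·z = 335085.)
Eliminating β: 168465·(row 1) − 631·(row 2) gives 275699·α = 168465·1249 − 631·335085 = -1025850, so α = -1025850/275699.
Then β = (335085 − 631·(-1025850/275699))/168465 = 552221/275699.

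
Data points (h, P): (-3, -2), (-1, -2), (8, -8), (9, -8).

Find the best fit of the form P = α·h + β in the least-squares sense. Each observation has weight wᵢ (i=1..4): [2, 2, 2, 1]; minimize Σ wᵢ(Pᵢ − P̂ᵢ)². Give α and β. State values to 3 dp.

The normal system MᵀWM·[α, β]ᵀ = MᵀWP is [[229, 17]; [17, 7]]·[α, β]ᵀ = [-184, -32]ᵀ.
Eliminating β: 7·(row 1) − 17·(row 2) gives 1314·α = 7·(-184) − 17·(-32) = -744, so α = -124/219.
Then β = ((-32) − 17·(-124/219))/7 = -700/219.

α = -0.566, β = -3.196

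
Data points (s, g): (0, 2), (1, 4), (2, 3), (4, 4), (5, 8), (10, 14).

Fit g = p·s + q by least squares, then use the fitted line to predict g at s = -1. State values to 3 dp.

Sums needed: Σs·s = 146, Σs = 22, Σ1 = 6.
For Mᵀg: Σs·g = 206, Σg = 35.
MᵀM·[p, q]ᵀ = Mᵀg becomes [[146, 22]; [22, 6]]·[p, q]ᵀ = [206, 35]ᵀ.
Eliminating q: 6·(row 1) − 22·(row 2) gives 392·p = 6·206 − 22·35 = 466, so p = 233/196.
Then q = (35 − 22·(233/196))/6 = 289/196.
At s = -1: ĝ = (233/196)·(-1) + (289/196)·(1) = 2/7.

ĝ = 0.286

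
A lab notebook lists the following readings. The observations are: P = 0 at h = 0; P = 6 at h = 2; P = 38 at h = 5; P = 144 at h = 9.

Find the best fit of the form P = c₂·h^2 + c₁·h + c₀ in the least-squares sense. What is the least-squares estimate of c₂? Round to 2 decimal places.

c₂ = 2.04

MᵀM·[c₂, c₁, c₀]ᵀ = MᵀP reads: 7202·c₂ + 862·c₁ + 110·c₀ = 12638;  862·c₂ + 110·c₁ + 16·c₀ = 1498;  110·c₂ + 16·c₁ + 4·c₀ = 188.
(Σh^2·h^2 = 7202, Σh^2·h = 862, Σh^2 = 110, Σh·h = 110, Σh = 16, Σ1 = 4, Σh^2·P = 12638, Σh·P = 1498, ΣP = 188.)
Solving the 3×3 system (Gaussian elimination) gives c₂ = 4786/2343, c₁ = -5909/2343, c₀ = 714/781.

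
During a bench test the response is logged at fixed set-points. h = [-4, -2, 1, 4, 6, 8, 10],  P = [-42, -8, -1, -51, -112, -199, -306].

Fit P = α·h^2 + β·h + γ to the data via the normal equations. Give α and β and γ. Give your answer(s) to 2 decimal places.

α = -2.98, β = -1.10, γ = 1.70

Sums needed: Σh^2·h^2 = 15921, Σh^2·h = 1721, Σh^2 = 237, Σh·h = 237, Σh = 23, Σ1 = 7.
And Σh^2·P = -48889, Σh·P = -5345, ΣP = -719.
So XᵀX·[α, β, γ]ᵀ = XᵀP: [[15921, 1721, 237]; [1721, 237, 23]; [237, 23, 7]]·[α, β, γ]ᵀ = [-48889, -5345, -719]ᵀ.
Solving the 3×3 system (Gaussian elimination) gives α = -2015904/677033, β = -741763/677033, γ = 1149010/677033.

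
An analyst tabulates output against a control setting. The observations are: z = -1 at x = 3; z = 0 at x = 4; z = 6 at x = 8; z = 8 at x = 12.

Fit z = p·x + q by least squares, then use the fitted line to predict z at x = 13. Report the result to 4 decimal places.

With design matrix M, MᵀM = [[233, 27]; [27, 4]] and Mᵀz = [141, 13]ᵀ.
Δ = 233·4 − 27² = 203.
p = (141·4 − 27·13)/203 = 213/203; q = (233·13 − 27·141)/203 = -778/203.
At x = 13: ẑ = (213/203)·(13) + (-778/203)·(1) = 1991/203.

ẑ = 9.8079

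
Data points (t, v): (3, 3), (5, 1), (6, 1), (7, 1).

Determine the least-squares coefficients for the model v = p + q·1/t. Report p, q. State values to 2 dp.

p = -0.88, q = 11.30

Compute the Gram sums: Σ1 = 4, Σ1/t = 59/70, Σ1/t·1/t = 8789/44100.
Right-hand side: Σv = 6, Σ1/t·v = 317/210.
So AᵀA·[p, q]ᵀ = Aᵀv: [[4, 59/70]; [59/70, 8789/44100]]·[p, q]ᵀ = [6, 317/210]ᵀ.
Eliminating q: (8789/44100)·(row 1) − (59/70)·(row 2) gives (3827/44100)·p = (8789/44100)·6 − (59/70)·(317/210) = -15/196, so p = -3375/3827.
Then q = ((317/210) − (59/70)·(-3375/3827))/(8789/44100) = 43260/3827.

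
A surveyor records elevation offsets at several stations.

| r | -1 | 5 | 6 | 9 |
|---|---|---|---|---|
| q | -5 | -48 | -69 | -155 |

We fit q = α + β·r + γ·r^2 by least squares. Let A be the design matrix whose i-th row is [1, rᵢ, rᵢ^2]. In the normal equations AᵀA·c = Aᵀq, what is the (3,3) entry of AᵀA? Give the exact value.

Row 3 ↔ basis r^2, column 3 ↔ basis r^2, so (AᵀA)_{3,3} = Σᵢ (r^2)·(r^2) = (1)·(1) + (25)·(25) + (36)·(36) + (81)·(81) = 8483.

8483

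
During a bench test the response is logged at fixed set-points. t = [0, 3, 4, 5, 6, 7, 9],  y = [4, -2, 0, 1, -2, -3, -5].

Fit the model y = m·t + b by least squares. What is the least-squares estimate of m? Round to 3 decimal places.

Sums needed: Σt·t = 216, Σt = 34, Σ1 = 7.
Moment sums: Σt·y = -79, Σy = -7.
Normal equations: [[216, 34]; [34, 7]]·[m, b]ᵀ = [-79, -7]ᵀ.
Eliminating b: 7·(row 1) − 34·(row 2) gives 356·m = 7·(-79) − 34·(-7) = -315, so m = -315/356.
Then b = ((-7) − 34·(-315/356))/7 = 587/178.

m = -0.885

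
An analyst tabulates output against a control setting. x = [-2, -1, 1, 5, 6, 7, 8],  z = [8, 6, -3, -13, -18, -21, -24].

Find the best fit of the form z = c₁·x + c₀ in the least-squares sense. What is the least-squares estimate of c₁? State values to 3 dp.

Entries of MᵀM: Σx·x = 180, Σx = 24, Σ1 = 7.
Moment sums: Σx·z = -537, Σz = -65.
So MᵀM·[c₁, c₀]ᵀ = Mᵀz: [[180, 24]; [24, 7]]·[c₁, c₀]ᵀ = [-537, -65]ᵀ.
Δ = 180·7 − 24² = 684.
c₁ = ((-537)·7 − 24·(-65))/684 = -733/228; c₀ = (180·(-65) − 24·(-537))/684 = 33/19.

c₁ = -3.215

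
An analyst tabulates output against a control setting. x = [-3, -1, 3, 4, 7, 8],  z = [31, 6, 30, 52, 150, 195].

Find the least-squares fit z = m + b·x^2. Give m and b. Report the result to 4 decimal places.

m = 3.5171, b = 2.9925

With design matrix A, AᵀA = [[6, 148]; [148, 6916]] and Aᵀz = [464, 21217]ᵀ.
Eliminating b: 6916·(row 1) − 148·(row 2) gives 19592·m = 6916·464 − 148·21217 = 68908, so m = 17227/4898.
Then b = (21217 − 148·(17227/4898))/6916 = 29315/9796.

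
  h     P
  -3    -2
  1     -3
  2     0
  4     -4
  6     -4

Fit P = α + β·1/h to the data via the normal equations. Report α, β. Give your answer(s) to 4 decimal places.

α = -2.6389, β = 0.1228

The normal system MᵀM·[α, β]ᵀ = MᵀP is [[5, 19/12]; [19/12, 209/144]]·[α, β]ᵀ = [-13, -4]ᵀ.
Δ = 5·(209/144) − (19/12)² = 19/4.
α = ((-13)·(209/144) − (19/12)·(-4))/(19/4) = -95/36; β = (5·(-4) − (19/12)·(-13))/(19/4) = 7/57.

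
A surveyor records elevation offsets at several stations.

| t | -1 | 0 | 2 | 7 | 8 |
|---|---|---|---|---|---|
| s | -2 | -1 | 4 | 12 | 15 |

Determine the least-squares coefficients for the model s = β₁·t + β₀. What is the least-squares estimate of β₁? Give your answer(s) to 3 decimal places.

β₁ = 1.862

The normal equations are: 118·β₁ + 16·β₀ = 214;  16·β₁ + 5·β₀ = 28.
Eliminating β₀: 5·(row 1) − 16·(row 2) gives 334·β₁ = 5·214 − 16·28 = 622, so β₁ = 311/167.
Then β₀ = (28 − 16·(311/167))/5 = -60/167.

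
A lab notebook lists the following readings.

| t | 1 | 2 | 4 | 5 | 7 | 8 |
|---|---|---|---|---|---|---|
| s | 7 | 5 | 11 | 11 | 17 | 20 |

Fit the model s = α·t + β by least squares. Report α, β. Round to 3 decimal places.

α = 2.013, β = 2.773

Sums needed: Σt·t = 159, Σt = 27, Σ1 = 6.
For Mᵀs: Σt·s = 395, Σs = 71.
MᵀM·[α, β]ᵀ = Mᵀs becomes [[159, 27]; [27, 6]]·[α, β]ᵀ = [395, 71]ᵀ.
Eliminating β: 6·(row 1) − 27·(row 2) gives 225·α = 6·395 − 27·71 = 453, so α = 151/75.
Then β = (71 − 27·(151/75))/6 = 208/75.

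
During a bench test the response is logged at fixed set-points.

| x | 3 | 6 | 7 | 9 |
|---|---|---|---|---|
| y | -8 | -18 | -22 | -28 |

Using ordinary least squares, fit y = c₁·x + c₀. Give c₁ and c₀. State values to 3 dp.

Normal-equation sums: Σx·x = 175, Σx = 25, Σ1 = 4.
And Σx·y = -538, Σy = -76.
Δ = 175·4 − 25² = 75.
c₁ = ((-538)·4 − 25·(-76))/75 = -84/25; c₀ = (175·(-76) − 25·(-538))/75 = 2.

c₁ = -3.360, c₀ = 2.000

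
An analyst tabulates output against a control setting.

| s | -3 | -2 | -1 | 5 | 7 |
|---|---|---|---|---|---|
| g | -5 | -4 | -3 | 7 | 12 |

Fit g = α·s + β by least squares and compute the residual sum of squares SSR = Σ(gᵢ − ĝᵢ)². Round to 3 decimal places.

The normal equations are: 88·α + 6·β = 145;  6·α + 5·β = 7.
det = 88·5 − 6² = 404.
α = (145·5 − 6·7)/404 = 683/404; β = (88·7 − 6·145)/404 = -127/202.
Residuals: 283/404, 1/101, -275/404, -333/404, 321/404; SSR = 915/404.

SSR = 2.265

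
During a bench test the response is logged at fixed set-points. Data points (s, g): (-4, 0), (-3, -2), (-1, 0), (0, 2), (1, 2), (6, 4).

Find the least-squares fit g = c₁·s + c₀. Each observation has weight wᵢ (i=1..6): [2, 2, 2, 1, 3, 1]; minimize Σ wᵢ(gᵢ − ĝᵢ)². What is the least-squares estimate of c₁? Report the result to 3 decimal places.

Compute the Gram sums: Σwᵢ·s·s = 91, Σwᵢ·s = -7, Σwᵢ·1 = 11.
Moment sums: Σwᵢ·s·g = 42, Σwᵢ·g = 8.
So AᵀWA·[c₁, c₀]ᵀ = AᵀWg: [[91, -7]; [-7, 11]]·[c₁, c₀]ᵀ = [42, 8]ᵀ.
det = 91·11 − (-7)² = 952.
c₁ = (42·11 − (-7)·8)/952 = 37/68; c₀ = (91·8 − (-7)·42)/952 = 73/68.

c₁ = 0.544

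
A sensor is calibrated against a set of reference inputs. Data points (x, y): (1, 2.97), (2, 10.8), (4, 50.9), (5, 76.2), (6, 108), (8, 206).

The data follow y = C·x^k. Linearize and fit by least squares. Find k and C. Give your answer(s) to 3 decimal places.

Let Y = ln y. Fitting Y = k·ln x + ln C by least squares:
Σln x = 7.5601, Σ(ln x)² = 12.5270, Σln y = 21.7413, Σln x·ln y = 33.5399.
Normal system: [[12.5270, 7.5601]; [7.5601, 6]]·[k, ln C]ᵀ = [33.5399, 21.7413]ᵀ.
Solving (det = 18.0074): k = 2.04765, ln C = 1.04349, so C = exp(1.04349) = 2.83910.

k = 2.048, C = 2.839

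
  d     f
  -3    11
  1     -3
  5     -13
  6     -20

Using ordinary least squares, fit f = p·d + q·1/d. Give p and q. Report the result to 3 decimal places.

Entries of XᵀX: Σd·d = 71, Σd·1/d = 4, Σ1/d·1/d = 1061/900.
Moment sums: Σd·f = -221, Σ1/d·f = -63/5.
Normal equations: [[71, 4]; [4, 1061/900]]·[p, q]ᵀ = [-221, -63/5]ᵀ.
Δ = 71·(1061/900) − 4² = 60931/900.
p = ((-221)·(1061/900) − 4·(-63/5))/(60931/900) = -189121/60931; q = (71·(-63/5) − 4·(-221))/(60931/900) = -9540/60931.

p = -3.104, q = -0.157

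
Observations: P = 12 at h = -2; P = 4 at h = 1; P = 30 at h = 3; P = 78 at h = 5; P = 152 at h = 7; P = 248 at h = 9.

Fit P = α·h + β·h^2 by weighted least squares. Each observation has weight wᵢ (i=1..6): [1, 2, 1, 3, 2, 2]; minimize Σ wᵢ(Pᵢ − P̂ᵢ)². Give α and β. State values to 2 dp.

α = 0.68, β = 2.99

From the data, Σwᵢ·h·h = 350, Σwᵢ·h·h^2 = 2540, Σwᵢ·h^2·h^2 = 19898.
For AᵀWP: Σwᵢ·h·P = 7836, Σwᵢ·h^2·P = 61248.
Normal equations: [[350, 2540]; [2540, 19898]]·[α, β]ᵀ = [7836, 61248]ᵀ.
Determinant 350·19898 − 2540² = 512700.
α = (7836·19898 − 2540·61248)/512700 = 29234/42725; β = (350·61248 − 2540·7836)/512700 = 25556/8545.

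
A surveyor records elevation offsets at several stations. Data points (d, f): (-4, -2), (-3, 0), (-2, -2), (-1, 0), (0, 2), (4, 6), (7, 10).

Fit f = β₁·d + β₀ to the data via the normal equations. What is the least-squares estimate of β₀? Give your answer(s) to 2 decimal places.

β₀ = 1.84

Forming AᵀA = [[95, 1]; [1, 7]] and Aᵀf = [106, 14]ᵀ gives AᵀA·[β₁, β₀]ᵀ = Aᵀf.
det = 95·7 − 1² = 664.
β₁ = (106·7 − 1·14)/664 = 91/83; β₀ = (95·14 − 1·106)/664 = 153/83.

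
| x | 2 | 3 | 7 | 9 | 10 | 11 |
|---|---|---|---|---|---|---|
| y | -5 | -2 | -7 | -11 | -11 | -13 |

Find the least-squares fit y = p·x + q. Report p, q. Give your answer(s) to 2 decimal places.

p = -1.06, q = -0.77

From the data, Σx·x = 364, Σx = 42, Σ1 = 6.
Right-hand side: Σx·y = -417, Σy = -49.
Normal equations: [[364, 42]; [42, 6]]·[p, q]ᵀ = [-417, -49]ᵀ.
Determinant 364·6 − 42² = 420.
p = ((-417)·6 − 42·(-49))/420 = -37/35; q = (364·(-49) − 42·(-417))/420 = -23/30.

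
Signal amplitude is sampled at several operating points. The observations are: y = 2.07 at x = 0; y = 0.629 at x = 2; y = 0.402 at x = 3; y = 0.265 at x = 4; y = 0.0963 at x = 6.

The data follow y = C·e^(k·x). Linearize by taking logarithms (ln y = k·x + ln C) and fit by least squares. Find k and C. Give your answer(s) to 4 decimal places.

k = -0.5034, C = 1.9099

Linearized form: ln y = k·x + ln C. From the 5 transformed points,
XᵀX = [[65.0000, 15.0000]; [15.0000, 5]], rhs = [-23.0150, -4.3157]ᵀ  (here Σx = 15.0000, Σ(x)² = 65.0000, Σln y = -4.3157, Σx·ln y = -23.0150).
Slope k = (n·Σx·ln y − Σx·Σln y)/(n·Σ(x)² − (Σx)²) = (5·-23.0150 − 15.0000·-4.3157)/100.0000 = -0.50340; ln C = (Σln y − k·Σx)/n = 0.64705, so C = exp(0.64705) = 1.90989.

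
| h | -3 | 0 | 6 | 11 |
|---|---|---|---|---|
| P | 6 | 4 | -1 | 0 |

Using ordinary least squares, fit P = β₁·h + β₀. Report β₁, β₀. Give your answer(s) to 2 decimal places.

The normal system XᵀX·[β₁, β₀]ᵀ = XᵀP is [[166, 14]; [14, 4]]·[β₁, β₀]ᵀ = [-24, 9]ᵀ.
Eliminating β₀: 4·(row 1) − 14·(row 2) gives 468·β₁ = 4·(-24) − 14·9 = -222, so β₁ = -37/78.
Then β₀ = (9 − 14·(-37/78))/4 = 305/78.

β₁ = -0.47, β₀ = 3.91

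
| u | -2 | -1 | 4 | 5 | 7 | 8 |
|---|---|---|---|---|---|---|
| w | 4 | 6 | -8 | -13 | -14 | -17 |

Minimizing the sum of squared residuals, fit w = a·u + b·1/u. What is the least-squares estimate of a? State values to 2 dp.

The normal system XᵀX·[a, b]ᵀ = Xᵀw is [[159, 6]; [6, 108861/78400]]·[a, b]ᵀ = [-345, -669/40]ᵀ.
det = 159·(108861/78400) − 6² = 14486499/78400.
a = ((-345)·(108861/78400) − 6·(-669/40))/(14486499/78400) = -1099615/536537; b = (159·(-669/40) − 6·(-345))/(14486499/78400) = -1711080/536537.

a = -2.05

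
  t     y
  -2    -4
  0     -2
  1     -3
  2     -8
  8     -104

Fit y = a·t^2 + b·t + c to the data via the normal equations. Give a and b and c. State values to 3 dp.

Setting ∂/∂a … = 0 gives: 4129·a + 513·b + 73·c = -6707;  513·a + 73·b + 9·c = -843;  73·a + 9·b + 5·c = -121.
Row-reducing yields a = -13137/8866, b = -4665/4433, c = -5963/8866.

a = -1.482, b = -1.052, c = -0.673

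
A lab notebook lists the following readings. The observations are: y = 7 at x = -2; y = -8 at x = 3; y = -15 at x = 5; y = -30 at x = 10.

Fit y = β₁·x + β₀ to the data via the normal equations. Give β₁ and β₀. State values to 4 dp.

Compute the Gram sums: Σx·x = 138, Σx = 16, Σ1 = 4.
Moment sums: Σx·y = -413, Σy = -46.
det = 138·4 − 16² = 296.
β₁ = ((-413)·4 − 16·(-46))/296 = -229/74; β₀ = (138·(-46) − 16·(-413))/296 = 65/74.

β₁ = -3.0946, β₀ = 0.8784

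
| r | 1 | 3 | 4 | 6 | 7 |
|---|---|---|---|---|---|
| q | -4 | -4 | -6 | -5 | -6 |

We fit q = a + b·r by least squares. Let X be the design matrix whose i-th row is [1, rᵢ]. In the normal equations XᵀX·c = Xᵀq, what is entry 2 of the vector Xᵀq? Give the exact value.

-112

Entry 2 ↔ basis r, so (Xᵀq)_{2} = Σᵢ (r)·qᵢ = (1)·(-4) + (3)·(-4) + (4)·(-6) + (6)·(-5) + (7)·(-6) = -112.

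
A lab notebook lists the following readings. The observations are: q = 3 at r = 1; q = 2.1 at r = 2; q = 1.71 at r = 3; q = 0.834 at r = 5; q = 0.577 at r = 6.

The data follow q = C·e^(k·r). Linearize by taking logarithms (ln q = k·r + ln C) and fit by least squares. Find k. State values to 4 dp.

Linearized form: ln q = k·r + ln C. From the 5 transformed points,
Σr = 17.0000, Σ(r)² = 75.0000, Σln q = 1.6456, Σr·ln q = -0.0151.
Equations: 75.0000·k + 17.0000·ln C = -0.0151;  17.0000·k + 5·ln C = 1.6456.
Slope k = (n·Σr·ln q − Σr·Σln q)/(n·Σ(r)² − (Σr)²) = (5·-0.0151 − 17.0000·1.6456)/86.0000 = -0.32617; ln C = (Σln q − k·Σr)/n = 1.43811.

k = -0.3262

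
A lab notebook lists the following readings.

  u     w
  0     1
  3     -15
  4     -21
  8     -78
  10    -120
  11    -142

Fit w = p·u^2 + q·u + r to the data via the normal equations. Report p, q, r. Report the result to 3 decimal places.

p = -1.039, q = -1.590, r = 0.706

AᵀA·[p, q, r]ᵀ = Aᵀw reads: 29074·p + 2934·q + 310·r = -34645;  2934·p + 310·q + 36·r = -3515;  310·p + 36·q + 6·r = -375.
(Σu^2·u^2 = 29074, Σu^2·u = 2934, Σu^2 = 310, Σu·u = 310, Σu = 36, Σ1 = 6, Σu^2·w = -34645, Σu·w = -3515, Σw = -375.)
Row-reducing yields p = -23031/22174, q = -17632/11087, r = 7822/11087.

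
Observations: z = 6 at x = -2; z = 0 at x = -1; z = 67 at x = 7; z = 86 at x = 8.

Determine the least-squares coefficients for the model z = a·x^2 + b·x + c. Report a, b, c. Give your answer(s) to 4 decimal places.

Normal-equation sums: Σx^2·x^2 = 6514, Σx^2·x = 846, Σx^2 = 118, Σx·x = 118, Σx = 12, Σ1 = 4.
Right-hand side: Σx^2·z = 8811, Σx·z = 1145, Σz = 159.
So AᵀA·[a, b, c]ᵀ = Aᵀz: [[6514, 846, 118]; [846, 118, 12]; [118, 12, 4]]·[a, b, c]ᵀ = [8811, 1145, 159]ᵀ.
Row-reducing yields a = 25/18, b = -23/123, c = -244/369.

a = 1.3889, b = -0.1870, c = -0.6612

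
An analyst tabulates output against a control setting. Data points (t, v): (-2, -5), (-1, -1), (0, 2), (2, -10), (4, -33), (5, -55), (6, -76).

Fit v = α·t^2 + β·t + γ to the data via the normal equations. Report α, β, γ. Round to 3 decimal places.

α = -1.992, β = -0.927, γ = 0.903

The normal system AᵀA·[α, β, γ]ᵀ = Aᵀv is [[2210, 404, 86]; [404, 86, 14]; [86, 14, 7]]·[α, β, γ]ᵀ = [-4700, -872, -178]ᵀ.
Row-reducing yields α = -524/263, β = -7070/7627, γ = 6890/7627.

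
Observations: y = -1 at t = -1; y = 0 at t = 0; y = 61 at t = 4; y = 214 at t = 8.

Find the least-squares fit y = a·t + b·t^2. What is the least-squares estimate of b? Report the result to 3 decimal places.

AᵀA·[a, b]ᵀ = Aᵀy reads: 81·a + 575·b = 1957;  575·a + 4353·b = 14671.
(Σt·t = 81, Σt·t^2 = 575, Σt^2·t^2 = 4353, Σt·y = 1957, Σt^2·y = 14671.)
Determinant 81·4353 − 575² = 21968.
a = (1957·4353 − 575·14671)/21968 = 20749/5492; b = (81·14671 − 575·1957)/21968 = 15769/5492.

b = 2.871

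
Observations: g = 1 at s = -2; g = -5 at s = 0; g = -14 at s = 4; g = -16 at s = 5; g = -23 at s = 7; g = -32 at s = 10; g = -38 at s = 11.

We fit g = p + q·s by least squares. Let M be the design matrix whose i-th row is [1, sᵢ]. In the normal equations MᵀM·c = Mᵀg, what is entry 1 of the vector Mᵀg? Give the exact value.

-127

Entry 1 ↔ basis 1, so (Mᵀg)_{1} = Σᵢ gᵢ = (1)·(1) + (1)·(-5) + (1)·(-14) + (1)·(-16) + (1)·(-23) + (1)·(-32) + (1)·(-38) = -127.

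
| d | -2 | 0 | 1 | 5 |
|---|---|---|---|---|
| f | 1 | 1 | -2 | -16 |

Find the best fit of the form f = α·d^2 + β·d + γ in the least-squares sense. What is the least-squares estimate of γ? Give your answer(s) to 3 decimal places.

Compute the Gram sums: Σd^2·d^2 = 642, Σd^2·d = 118, Σd^2 = 30, Σd·d = 30, Σd = 4, Σ1 = 4.
For Xᵀf: Σd^2·f = -398, Σd·f = -84, Σf = -16.
Normal equations: [[642, 118, 30]; [118, 30, 4]; [30, 4, 4]]·[α, β, γ]ᵀ = [-398, -84, -16]ᵀ.
Row-reducing yields α = -622/1549, β = -1946/1549, γ = 415/1549.

γ = 0.268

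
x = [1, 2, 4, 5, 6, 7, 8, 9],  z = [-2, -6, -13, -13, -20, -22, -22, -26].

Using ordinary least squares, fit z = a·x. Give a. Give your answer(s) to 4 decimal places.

With design matrix A, AᵀA = [[276]] and Aᵀz = [-815]ᵀ.
Hence a = -815 / 276 ≈ -2.9529.

a = -2.9529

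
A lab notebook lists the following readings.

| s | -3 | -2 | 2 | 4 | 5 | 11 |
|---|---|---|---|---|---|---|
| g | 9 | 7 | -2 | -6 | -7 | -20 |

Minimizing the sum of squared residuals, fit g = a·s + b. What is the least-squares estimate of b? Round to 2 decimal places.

Setting ∂/∂a … = 0 gives: 179·a + 17·b = -324;  17·a + 6·b = -19.
Determinant 179·6 − 17² = 785.
a = ((-324)·6 − 17·(-19))/785 = -1621/785; b = (179·(-19) − 17·(-324))/785 = 2107/785.

b = 2.68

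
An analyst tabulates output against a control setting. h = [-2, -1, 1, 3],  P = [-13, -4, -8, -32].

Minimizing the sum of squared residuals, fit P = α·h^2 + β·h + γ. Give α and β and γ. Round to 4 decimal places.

α = -2.8342, β = -1.1206, γ = -3.3417

Normal-equation sums: Σh^2·h^2 = 99, Σh^2·h = 19, Σh^2 = 15, Σh·h = 15, Σh = 1, Σ1 = 4.
Moment sums: Σh^2·P = -352, Σh·P = -74, ΣP = -57.
Normal equations: [[99, 19, 15]; [19, 15, 1]; [15, 1, 4]]·[α, β, γ]ᵀ = [-352, -74, -57]ᵀ.
Row-reducing yields α = -564/199, β = -223/199, γ = -665/199.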